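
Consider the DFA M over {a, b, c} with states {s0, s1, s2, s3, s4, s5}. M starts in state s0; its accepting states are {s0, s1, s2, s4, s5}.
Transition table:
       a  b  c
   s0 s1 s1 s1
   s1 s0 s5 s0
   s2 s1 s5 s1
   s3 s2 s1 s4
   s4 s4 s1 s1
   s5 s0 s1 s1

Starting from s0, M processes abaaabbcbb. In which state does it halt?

s0 --a--> s1
s1 --b--> s5
s5 --a--> s0
s0 --a--> s1
s1 --a--> s0
s0 --b--> s1
s1 --b--> s5
s5 --c--> s1
s1 --b--> s5
s5 --b--> s1

s1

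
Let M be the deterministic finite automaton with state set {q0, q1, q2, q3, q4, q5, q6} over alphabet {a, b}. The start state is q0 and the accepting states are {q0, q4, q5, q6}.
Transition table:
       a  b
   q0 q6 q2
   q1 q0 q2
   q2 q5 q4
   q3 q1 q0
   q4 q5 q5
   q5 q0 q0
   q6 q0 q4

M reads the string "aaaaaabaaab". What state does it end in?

q0 --a--> q6
q6 --a--> q0
q0 --a--> q6
q6 --a--> q0
q0 --a--> q6
q6 --a--> q0
q0 --b--> q2
q2 --a--> q5
q5 --a--> q0
q0 --a--> q6
q6 --b--> q4

q4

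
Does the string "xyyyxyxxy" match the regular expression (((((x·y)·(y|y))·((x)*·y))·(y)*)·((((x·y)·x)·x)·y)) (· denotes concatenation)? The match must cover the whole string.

Split as xyyy·xyxxy: ((((x·y)·(y|y))·((x)*·y))·(y)*) matches xyyy and ((((x·y)·x)·x)·y) matches xyxxy.

yes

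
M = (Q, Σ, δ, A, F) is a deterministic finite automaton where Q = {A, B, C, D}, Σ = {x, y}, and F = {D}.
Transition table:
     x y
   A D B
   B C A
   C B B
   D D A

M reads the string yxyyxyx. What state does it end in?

D

A --y--> B
B --x--> C
C --y--> B
B --y--> A
A --x--> D
D --y--> A
A --x--> D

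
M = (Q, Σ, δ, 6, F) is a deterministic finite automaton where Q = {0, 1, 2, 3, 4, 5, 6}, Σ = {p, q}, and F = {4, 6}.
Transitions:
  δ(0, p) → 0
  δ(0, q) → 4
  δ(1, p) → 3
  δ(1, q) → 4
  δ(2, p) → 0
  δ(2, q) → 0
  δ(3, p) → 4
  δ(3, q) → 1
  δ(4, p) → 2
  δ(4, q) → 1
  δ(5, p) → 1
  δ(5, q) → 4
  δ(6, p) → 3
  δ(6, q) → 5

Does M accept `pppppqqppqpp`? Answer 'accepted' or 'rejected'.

accepted

6 --p--> 3
3 --p--> 4
4 --p--> 2
2 --p--> 0
0 --p--> 0
0 --q--> 4
4 --q--> 1
1 --p--> 3
3 --p--> 4
4 --q--> 1
1 --p--> 3
3 --p--> 4
End in state 4, which is an accepting state.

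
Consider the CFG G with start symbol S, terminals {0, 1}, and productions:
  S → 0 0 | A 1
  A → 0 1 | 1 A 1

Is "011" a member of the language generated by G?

yes

S ⇒ A1 ⇒ 011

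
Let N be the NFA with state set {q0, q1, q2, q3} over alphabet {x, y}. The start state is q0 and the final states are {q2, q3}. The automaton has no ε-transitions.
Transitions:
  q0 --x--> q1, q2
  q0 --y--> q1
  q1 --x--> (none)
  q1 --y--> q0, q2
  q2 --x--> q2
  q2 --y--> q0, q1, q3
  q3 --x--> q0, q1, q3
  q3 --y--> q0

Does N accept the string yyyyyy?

accepted

Start: {q0}
read y: {q1}
read y: {q0, q2}
read y: {q0, q1, q3}
read y: {q0, q1, q2}
read y: {q0, q1, q2, q3}
read y: {q0, q1, q2, q3}
Reachable ∩ accepting = {q2, q3} — nonempty.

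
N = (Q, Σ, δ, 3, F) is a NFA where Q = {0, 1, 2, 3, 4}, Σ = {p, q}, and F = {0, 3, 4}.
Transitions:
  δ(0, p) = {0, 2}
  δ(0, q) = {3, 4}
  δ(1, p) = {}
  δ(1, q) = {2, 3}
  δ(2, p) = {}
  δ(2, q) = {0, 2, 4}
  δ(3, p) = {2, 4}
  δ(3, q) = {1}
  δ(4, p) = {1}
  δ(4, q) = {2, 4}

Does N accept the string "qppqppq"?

Start: {3}
read q: {1}
read p: {}
The reachable set is empty and stays empty for the remaining 5 symbols.
Reachable ∩ accepting = {} — empty.

rejected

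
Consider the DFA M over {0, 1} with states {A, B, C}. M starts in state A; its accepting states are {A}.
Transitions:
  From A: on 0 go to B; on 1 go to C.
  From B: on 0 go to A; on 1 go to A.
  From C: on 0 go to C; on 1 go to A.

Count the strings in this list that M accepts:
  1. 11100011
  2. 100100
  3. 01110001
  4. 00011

2

11100011: rejected
100100: accepted
01110001: accepted
00011: rejected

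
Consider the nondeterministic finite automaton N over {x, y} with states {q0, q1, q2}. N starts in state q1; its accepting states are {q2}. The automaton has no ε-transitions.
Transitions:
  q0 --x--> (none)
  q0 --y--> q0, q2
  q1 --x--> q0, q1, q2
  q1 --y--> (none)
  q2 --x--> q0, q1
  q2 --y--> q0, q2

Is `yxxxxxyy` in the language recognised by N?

rejected

Start: {q1}
read y: {}
The reachable set is empty and stays empty for the remaining 7 symbols.
Reachable ∩ accepting = {} — empty.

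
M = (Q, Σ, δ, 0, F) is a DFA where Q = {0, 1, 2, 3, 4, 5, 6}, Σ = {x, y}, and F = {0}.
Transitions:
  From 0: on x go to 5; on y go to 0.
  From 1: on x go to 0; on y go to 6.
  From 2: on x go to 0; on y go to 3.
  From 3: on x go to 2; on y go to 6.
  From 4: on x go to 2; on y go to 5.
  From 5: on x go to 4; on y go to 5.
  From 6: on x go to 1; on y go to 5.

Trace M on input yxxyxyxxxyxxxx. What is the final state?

0 --y--> 0
0 --x--> 5
5 --x--> 4
4 --y--> 5
5 --x--> 4
4 --y--> 5
5 --x--> 4
4 --x--> 2
2 --x--> 0
0 --y--> 0
0 --x--> 5
5 --x--> 4
4 --x--> 2
2 --x--> 0

0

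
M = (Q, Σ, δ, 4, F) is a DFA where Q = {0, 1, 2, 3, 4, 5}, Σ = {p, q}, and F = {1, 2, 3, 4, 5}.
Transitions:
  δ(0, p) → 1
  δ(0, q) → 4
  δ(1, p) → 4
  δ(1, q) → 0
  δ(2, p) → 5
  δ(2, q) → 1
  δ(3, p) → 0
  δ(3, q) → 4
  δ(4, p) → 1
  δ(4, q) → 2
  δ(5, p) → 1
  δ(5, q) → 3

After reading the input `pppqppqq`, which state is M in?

4 --p--> 1
1 --p--> 4
4 --p--> 1
1 --q--> 0
0 --p--> 1
1 --p--> 4
4 --q--> 2
2 --q--> 1

1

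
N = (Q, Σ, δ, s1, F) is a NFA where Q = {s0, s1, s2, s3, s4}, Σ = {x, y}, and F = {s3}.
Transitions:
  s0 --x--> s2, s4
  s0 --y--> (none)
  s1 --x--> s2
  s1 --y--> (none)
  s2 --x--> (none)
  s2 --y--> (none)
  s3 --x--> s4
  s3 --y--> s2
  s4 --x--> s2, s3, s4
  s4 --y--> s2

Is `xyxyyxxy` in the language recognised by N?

Start: {s1}
read x: {s2}
read y: {}
The reachable set is empty and stays empty for the remaining 6 symbols.
Reachable ∩ accepting = {} — empty.

rejected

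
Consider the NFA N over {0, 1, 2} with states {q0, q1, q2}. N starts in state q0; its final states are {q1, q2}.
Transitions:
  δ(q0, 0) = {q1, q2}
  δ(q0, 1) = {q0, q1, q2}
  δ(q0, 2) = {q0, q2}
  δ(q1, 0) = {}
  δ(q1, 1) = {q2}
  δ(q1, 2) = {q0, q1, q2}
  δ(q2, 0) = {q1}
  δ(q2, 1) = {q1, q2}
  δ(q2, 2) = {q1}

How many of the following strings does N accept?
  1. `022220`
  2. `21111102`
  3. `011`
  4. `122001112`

`022220`: accepted
`21111102`: accepted
`011`: accepted
`122001112`: accepted

4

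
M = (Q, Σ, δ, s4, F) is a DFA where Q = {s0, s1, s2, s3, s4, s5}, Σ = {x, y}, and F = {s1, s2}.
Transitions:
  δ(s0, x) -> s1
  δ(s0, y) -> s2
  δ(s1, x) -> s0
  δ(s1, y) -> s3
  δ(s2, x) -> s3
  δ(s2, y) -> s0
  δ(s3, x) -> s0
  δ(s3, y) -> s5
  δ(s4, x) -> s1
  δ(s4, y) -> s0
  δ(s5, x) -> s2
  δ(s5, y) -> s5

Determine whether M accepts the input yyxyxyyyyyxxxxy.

s4 --y--> s0
s0 --y--> s2
s2 --x--> s3
s3 --y--> s5
s5 --x--> s2
s2 --y--> s0
s0 --y--> s2
s2 --y--> s0
s0 --y--> s2
s2 --y--> s0
s0 --x--> s1
s1 --x--> s0
s0 --x--> s1
s1 --x--> s0
s0 --y--> s2
End in state s2, which is an accepting state.

accepted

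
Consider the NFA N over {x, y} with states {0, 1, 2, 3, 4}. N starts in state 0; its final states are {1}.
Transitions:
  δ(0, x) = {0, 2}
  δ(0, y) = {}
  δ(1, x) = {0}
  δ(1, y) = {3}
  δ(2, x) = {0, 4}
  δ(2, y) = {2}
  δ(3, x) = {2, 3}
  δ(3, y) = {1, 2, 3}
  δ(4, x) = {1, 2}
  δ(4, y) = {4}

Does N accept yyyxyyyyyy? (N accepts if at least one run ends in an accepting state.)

Start: {0}
read y: {}
The reachable set is empty and stays empty for the remaining 9 symbols.
Reachable ∩ accepting = {} — empty.

rejected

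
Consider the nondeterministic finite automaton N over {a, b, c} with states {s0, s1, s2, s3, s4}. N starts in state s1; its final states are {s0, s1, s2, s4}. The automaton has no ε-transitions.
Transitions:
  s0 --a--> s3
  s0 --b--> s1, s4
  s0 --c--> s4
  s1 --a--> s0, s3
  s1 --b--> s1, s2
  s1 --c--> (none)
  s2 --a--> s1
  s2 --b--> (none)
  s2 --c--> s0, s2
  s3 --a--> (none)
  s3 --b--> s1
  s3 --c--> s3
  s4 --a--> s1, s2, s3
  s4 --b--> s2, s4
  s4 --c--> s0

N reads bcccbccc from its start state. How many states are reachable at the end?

Start: {s1}
read b: {s1, s2}
read c: {s0, s2}
read c: {s0, s2, s4}
read c: {s0, s2, s4}
read b: {s1, s2, s4}
read c: {s0, s2}
read c: {s0, s2, s4}
read c: {s0, s2, s4}
Final reachable set {s0, s2, s4} has 3 states.

3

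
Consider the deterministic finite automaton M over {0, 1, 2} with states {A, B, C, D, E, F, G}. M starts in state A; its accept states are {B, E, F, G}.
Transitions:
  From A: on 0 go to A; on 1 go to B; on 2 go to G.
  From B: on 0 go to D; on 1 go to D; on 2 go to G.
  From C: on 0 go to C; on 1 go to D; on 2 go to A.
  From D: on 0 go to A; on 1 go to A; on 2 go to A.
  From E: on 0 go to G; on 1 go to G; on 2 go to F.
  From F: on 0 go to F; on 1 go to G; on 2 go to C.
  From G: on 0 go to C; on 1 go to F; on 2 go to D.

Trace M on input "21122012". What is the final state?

G

A --2--> G
G --1--> F
F --1--> G
G --2--> D
D --2--> A
A --0--> A
A --1--> B
B --2--> G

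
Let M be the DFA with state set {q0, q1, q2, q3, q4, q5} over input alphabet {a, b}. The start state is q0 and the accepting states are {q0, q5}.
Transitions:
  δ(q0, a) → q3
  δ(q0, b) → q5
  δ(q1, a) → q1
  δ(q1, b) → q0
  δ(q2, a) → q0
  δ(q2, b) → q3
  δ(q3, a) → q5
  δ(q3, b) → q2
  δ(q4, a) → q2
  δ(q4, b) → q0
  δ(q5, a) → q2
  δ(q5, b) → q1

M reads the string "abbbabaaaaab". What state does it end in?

q3

q0 --a--> q3
q3 --b--> q2
q2 --b--> q3
q3 --b--> q2
q2 --a--> q0
q0 --b--> q5
q5 --a--> q2
q2 --a--> q0
q0 --a--> q3
q3 --a--> q5
q5 --a--> q2
q2 --b--> q3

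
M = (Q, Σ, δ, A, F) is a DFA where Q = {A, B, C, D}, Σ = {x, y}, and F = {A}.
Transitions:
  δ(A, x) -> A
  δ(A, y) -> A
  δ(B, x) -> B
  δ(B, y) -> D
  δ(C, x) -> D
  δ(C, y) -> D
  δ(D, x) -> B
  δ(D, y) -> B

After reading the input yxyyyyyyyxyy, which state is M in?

A

A --y--> A
A --x--> A
A --y--> A
A --y--> A
A --y--> A
A --y--> A
A --y--> A
A --y--> A
A --y--> A
A --x--> A
A --y--> A
A --y--> A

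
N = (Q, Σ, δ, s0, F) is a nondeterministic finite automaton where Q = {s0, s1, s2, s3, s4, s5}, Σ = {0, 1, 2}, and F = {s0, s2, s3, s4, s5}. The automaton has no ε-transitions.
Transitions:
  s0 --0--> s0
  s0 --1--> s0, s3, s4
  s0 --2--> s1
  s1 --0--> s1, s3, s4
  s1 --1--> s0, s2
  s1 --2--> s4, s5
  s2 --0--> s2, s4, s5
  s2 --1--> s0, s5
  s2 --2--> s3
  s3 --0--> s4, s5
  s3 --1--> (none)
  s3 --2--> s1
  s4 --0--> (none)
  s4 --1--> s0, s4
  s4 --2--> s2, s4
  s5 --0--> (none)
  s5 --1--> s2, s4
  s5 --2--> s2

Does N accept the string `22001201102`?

rejected

Start: {s0}
read 2: {s1}
read 2: {s4, s5}
read 0: {}
The reachable set is empty and stays empty for the remaining 8 symbols.
Reachable ∩ accepting = {} — empty.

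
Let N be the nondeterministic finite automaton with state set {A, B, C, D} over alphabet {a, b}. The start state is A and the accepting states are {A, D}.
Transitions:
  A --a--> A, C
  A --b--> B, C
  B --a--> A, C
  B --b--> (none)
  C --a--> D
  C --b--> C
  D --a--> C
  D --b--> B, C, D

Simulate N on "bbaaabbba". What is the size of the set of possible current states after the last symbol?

3

Start: {A}
read b: {B, C}
read b: {C}
read a: {D}
read a: {C}
read a: {D}
read b: {B, C, D}
read b: {B, C, D}
read b: {B, C, D}
read a: {A, C, D}
Final reachable set {A, C, D} has 3 states.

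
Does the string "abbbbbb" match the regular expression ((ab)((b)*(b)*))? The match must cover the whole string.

Split as ab·bbbbb: (ab) matches ab and ((b)*(b)*) matches bbbbb.

yes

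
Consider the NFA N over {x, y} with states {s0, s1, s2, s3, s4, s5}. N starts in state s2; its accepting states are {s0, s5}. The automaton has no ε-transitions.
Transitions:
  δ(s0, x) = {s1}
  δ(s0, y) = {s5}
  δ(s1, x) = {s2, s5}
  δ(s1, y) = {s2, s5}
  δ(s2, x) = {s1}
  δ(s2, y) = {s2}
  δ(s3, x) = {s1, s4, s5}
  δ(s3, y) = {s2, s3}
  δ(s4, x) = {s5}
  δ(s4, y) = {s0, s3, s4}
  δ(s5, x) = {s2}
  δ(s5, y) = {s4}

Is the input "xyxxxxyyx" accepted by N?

accepted

Start: {s2}
read x: {s1}
read y: {s2, s5}
read x: {s1, s2}
read x: {s1, s2, s5}
read x: {s1, s2, s5}
read x: {s1, s2, s5}
read y: {s2, s4, s5}
read y: {s0, s2, s3, s4}
read x: {s1, s4, s5}
Reachable ∩ accepting = {s5} — nonempty.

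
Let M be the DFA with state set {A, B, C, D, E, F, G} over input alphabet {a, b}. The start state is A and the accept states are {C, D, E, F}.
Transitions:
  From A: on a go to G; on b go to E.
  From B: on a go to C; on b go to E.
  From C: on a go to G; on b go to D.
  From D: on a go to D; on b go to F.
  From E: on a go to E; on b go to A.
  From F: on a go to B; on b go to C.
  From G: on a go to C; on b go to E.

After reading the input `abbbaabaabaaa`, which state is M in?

A --a--> G
G --b--> E
E --b--> A
A --b--> E
E --a--> E
E --a--> E
E --b--> A
A --a--> G
G --a--> C
C --b--> D
D --a--> D
D --a--> D
D --a--> D

D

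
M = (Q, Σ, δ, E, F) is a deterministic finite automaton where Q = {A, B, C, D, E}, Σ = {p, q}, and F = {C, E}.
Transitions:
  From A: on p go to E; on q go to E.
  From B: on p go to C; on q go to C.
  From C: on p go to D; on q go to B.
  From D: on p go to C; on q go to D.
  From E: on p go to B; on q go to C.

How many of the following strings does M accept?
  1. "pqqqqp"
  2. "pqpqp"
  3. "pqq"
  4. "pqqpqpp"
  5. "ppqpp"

2

"pqqqqp": accepted
"pqpqp": accepted
"pqq": rejected
"pqqpqpp": rejected
"ppqpp": rejected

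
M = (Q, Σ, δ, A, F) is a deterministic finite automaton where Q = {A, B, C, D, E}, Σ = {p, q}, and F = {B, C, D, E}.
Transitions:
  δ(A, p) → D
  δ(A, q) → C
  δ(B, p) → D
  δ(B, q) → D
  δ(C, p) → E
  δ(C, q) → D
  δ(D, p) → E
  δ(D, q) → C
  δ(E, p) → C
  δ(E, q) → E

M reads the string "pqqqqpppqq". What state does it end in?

A --p--> D
D --q--> C
C --q--> D
D --q--> C
C --q--> D
D --p--> E
E --p--> C
C --p--> E
E --q--> E
E --q--> E

E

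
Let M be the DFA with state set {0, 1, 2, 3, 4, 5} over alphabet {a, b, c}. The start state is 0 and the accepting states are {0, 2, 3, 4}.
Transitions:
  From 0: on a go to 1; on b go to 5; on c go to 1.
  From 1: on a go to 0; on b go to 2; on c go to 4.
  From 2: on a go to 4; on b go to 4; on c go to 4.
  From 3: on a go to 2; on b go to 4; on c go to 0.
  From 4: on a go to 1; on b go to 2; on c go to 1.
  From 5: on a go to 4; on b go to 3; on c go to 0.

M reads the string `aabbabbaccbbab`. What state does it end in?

2

0 --a--> 1
1 --a--> 0
0 --b--> 5
5 --b--> 3
3 --a--> 2
2 --b--> 4
4 --b--> 2
2 --a--> 4
4 --c--> 1
1 --c--> 4
4 --b--> 2
2 --b--> 4
4 --a--> 1
1 --b--> 2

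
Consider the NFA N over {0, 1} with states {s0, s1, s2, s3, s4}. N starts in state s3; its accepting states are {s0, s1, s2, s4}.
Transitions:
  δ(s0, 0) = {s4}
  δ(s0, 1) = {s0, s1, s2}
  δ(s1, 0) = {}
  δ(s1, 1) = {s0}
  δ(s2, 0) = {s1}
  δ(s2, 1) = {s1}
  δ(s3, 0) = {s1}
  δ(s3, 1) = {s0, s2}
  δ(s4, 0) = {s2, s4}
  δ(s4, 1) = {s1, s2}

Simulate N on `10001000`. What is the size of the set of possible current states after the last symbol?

Start: {s3}
read 1: {s0, s2}
read 0: {s1, s4}
read 0: {s2, s4}
read 0: {s1, s2, s4}
read 1: {s0, s1, s2}
read 0: {s1, s4}
read 0: {s2, s4}
read 0: {s1, s2, s4}
Final reachable set {s1, s2, s4} has 3 states.

3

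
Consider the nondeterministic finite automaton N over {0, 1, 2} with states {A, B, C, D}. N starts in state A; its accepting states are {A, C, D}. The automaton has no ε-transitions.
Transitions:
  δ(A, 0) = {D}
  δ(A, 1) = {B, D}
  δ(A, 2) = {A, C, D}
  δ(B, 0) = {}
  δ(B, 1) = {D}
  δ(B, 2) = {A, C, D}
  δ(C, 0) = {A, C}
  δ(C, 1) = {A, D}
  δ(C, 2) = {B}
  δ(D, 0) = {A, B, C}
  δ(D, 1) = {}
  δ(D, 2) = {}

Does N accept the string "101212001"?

Start: {A}
read 1: {B, D}
read 0: {A, B, C}
read 1: {A, B, D}
read 2: {A, C, D}
read 1: {A, B, D}
read 2: {A, C, D}
read 0: {A, B, C, D}
read 0: {A, B, C, D}
read 1: {A, B, D}
Reachable ∩ accepting = {A, D} — nonempty.

accepted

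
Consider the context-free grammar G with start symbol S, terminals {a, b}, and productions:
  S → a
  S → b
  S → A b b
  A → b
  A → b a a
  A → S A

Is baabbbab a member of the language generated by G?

no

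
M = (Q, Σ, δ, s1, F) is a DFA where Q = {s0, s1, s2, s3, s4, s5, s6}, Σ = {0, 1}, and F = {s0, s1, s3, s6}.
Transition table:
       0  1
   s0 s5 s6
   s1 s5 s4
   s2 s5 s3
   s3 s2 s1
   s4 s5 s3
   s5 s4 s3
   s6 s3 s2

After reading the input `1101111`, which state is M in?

s1 --1--> s4
s4 --1--> s3
s3 --0--> s2
s2 --1--> s3
s3 --1--> s1
s1 --1--> s4
s4 --1--> s3

s3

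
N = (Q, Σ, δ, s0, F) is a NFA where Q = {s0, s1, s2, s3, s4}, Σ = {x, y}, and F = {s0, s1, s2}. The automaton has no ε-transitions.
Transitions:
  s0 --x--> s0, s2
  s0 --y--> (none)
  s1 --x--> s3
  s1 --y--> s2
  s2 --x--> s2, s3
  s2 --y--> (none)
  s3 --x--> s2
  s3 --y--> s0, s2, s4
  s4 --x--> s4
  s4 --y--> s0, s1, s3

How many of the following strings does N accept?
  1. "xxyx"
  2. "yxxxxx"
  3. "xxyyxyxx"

2

"xxyx": accepted
"yxxxxx": rejected
"xxyyxyxx": accepted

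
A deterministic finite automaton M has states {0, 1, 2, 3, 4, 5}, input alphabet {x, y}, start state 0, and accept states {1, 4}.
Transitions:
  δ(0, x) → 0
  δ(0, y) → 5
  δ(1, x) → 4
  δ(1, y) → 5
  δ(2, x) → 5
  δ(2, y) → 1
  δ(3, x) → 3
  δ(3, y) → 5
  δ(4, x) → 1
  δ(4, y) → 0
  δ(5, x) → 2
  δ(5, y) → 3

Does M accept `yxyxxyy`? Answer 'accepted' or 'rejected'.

rejected

0 --y--> 5
5 --x--> 2
2 --y--> 1
1 --x--> 4
4 --x--> 1
1 --y--> 5
5 --y--> 3
End in state 3, which is not an accepting state.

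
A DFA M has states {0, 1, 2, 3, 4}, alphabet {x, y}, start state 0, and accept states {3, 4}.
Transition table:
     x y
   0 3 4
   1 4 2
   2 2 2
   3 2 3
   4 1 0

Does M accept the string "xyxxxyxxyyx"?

rejected

0 --x--> 3
3 --y--> 3
3 --x--> 2
2 --x--> 2
2 --x--> 2
2 --y--> 2
2 --x--> 2
2 --x--> 2
2 --y--> 2
2 --y--> 2
2 --x--> 2
End in state 2, which is not an accepting state.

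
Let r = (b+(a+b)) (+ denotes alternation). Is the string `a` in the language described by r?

The right alternative (a+b) matches a.

yes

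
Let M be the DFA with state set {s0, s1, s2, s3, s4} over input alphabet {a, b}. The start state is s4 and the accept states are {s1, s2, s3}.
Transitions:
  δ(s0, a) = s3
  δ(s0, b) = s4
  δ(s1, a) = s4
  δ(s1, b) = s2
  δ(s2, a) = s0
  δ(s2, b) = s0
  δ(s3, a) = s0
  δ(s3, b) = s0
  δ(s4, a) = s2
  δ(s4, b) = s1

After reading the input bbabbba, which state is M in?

s0

s4 --b--> s1
s1 --b--> s2
s2 --a--> s0
s0 --b--> s4
s4 --b--> s1
s1 --b--> s2
s2 --a--> s0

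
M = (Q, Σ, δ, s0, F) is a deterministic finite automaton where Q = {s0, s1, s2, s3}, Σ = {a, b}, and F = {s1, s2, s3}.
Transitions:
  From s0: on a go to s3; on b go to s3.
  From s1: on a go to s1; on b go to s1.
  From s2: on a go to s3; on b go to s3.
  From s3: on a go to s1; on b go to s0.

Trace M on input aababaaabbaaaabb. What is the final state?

s1

s0 --a--> s3
s3 --a--> s1
s1 --b--> s1
s1 --a--> s1
s1 --b--> s1
s1 --a--> s1
s1 --a--> s1
s1 --a--> s1
s1 --b--> s1
s1 --b--> s1
s1 --a--> s1
s1 --a--> s1
s1 --a--> s1
s1 --a--> s1
s1 --b--> s1
s1 --b--> s1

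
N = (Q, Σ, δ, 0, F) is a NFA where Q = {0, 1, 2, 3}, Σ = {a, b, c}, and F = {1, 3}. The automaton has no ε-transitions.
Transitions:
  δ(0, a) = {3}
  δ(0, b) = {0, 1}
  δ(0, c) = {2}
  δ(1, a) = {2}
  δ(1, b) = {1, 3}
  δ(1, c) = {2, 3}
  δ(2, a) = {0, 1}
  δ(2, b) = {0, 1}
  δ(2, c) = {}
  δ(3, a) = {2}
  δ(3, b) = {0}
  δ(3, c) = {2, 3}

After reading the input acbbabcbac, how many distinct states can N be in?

Start: {0}
read a: {3}
read c: {2, 3}
read b: {0, 1}
read b: {0, 1, 3}
read a: {2, 3}
read b: {0, 1}
read c: {2, 3}
read b: {0, 1}
read a: {2, 3}
read c: {2, 3}
Final reachable set {2, 3} has 2 states.

2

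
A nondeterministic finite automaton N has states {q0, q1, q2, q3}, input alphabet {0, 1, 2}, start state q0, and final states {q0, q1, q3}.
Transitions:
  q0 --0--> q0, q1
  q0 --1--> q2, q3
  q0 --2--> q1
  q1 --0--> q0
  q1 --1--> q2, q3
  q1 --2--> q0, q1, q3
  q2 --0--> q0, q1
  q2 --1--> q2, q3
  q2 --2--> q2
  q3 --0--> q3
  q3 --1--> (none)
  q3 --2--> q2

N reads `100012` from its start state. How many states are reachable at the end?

1

Start: {q0}
read 1: {q2, q3}
read 0: {q0, q1, q3}
read 0: {q0, q1, q3}
read 0: {q0, q1, q3}
read 1: {q2, q3}
read 2: {q2}
Final reachable set {q2} has 1 state.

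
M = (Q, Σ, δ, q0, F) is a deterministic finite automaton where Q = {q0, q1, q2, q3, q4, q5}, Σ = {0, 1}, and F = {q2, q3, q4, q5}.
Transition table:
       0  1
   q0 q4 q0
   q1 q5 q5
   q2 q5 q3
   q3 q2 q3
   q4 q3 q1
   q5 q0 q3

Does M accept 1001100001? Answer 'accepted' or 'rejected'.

rejected

q0 --1--> q0
q0 --0--> q4
q4 --0--> q3
q3 --1--> q3
q3 --1--> q3
q3 --0--> q2
q2 --0--> q5
q5 --0--> q0
q0 --0--> q4
q4 --1--> q1
End in state q1, which is not an accepting state.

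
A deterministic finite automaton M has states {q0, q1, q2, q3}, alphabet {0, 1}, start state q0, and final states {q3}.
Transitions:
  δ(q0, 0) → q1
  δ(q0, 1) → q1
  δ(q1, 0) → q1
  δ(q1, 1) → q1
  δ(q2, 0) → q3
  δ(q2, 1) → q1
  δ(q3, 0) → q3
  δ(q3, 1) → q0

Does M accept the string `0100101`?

q0 --0--> q1
q1 --1--> q1
q1 --0--> q1
q1 --0--> q1
q1 --1--> q1
q1 --0--> q1
q1 --1--> q1
End in state q1, which is not an accepting state.

rejected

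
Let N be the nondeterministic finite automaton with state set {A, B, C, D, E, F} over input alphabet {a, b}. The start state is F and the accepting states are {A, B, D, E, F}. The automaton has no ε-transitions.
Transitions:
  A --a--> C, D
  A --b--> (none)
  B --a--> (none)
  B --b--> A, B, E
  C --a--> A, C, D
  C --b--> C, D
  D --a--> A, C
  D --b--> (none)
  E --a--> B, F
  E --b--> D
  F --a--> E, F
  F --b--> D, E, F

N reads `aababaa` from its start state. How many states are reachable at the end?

Start: {F}
read a: {E, F}
read a: {B, E, F}
read b: {A, B, D, E, F}
read a: {A, B, C, D, E, F}
read b: {A, B, C, D, E, F}
read a: {A, B, C, D, E, F}
read a: {A, B, C, D, E, F}
Final reachable set {A, B, C, D, E, F} has 6 states.

6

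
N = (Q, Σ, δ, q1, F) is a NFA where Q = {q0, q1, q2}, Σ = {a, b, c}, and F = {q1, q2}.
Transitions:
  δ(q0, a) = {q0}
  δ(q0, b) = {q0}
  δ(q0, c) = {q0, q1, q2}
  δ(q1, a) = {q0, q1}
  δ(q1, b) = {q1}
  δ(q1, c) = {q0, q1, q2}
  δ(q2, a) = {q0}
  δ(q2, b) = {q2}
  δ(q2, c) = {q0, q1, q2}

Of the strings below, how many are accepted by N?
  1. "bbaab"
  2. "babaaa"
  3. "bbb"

"bbaab": accepted
"babaaa": accepted
"bbb": accepted

3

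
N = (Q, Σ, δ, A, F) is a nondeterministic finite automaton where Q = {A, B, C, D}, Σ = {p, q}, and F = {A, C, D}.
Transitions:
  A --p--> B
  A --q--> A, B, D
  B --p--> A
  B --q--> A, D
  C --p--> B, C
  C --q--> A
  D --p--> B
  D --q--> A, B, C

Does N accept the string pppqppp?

Start: {A}
read p: {B}
read p: {A}
read p: {B}
read q: {A, D}
read p: {B}
read p: {A}
read p: {B}
Reachable ∩ accepting = {} — empty.

rejected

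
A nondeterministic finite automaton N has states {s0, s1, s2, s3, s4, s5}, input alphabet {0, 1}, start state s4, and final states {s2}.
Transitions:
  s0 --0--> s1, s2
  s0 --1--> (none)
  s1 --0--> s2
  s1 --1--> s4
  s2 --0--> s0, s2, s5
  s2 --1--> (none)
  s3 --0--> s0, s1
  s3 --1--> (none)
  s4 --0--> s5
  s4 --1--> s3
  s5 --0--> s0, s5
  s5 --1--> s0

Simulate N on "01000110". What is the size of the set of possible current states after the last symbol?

2

Start: {s4}
read 0: {s5}
read 1: {s0}
read 0: {s1, s2}
read 0: {s0, s2, s5}
read 0: {s0, s1, s2, s5}
read 1: {s0, s4}
read 1: {s3}
read 0: {s0, s1}
Final reachable set {s0, s1} has 2 states.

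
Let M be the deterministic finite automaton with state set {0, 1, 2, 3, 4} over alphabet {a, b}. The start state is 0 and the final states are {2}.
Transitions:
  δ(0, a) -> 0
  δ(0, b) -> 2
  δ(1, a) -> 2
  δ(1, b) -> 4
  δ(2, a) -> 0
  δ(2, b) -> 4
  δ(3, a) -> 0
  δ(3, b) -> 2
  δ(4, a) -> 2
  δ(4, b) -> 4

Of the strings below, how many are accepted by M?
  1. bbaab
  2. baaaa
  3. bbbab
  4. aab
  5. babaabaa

2

bbaab: accepted
baaaa: rejected
bbbab: rejected
aab: accepted
babaabaa: rejected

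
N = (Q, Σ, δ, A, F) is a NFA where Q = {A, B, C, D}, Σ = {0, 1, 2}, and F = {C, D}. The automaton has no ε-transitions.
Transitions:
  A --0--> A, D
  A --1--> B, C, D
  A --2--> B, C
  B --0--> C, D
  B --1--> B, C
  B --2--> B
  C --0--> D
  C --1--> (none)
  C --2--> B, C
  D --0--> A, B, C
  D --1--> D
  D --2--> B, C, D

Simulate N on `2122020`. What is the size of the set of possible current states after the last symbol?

4

Start: {A}
read 2: {B, C}
read 1: {B, C}
read 2: {B, C}
read 2: {B, C}
read 0: {C, D}
read 2: {B, C, D}
read 0: {A, B, C, D}
Final reachable set {A, B, C, D} has 4 states.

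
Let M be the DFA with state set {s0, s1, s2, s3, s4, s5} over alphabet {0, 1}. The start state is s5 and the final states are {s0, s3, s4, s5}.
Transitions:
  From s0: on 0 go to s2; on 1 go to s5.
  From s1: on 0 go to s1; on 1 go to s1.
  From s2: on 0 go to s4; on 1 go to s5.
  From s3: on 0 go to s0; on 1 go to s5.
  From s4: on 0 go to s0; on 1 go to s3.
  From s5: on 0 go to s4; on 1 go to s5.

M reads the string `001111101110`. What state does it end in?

s5 --0--> s4
s4 --0--> s0
s0 --1--> s5
s5 --1--> s5
s5 --1--> s5
s5 --1--> s5
s5 --1--> s5
s5 --0--> s4
s4 --1--> s3
s3 --1--> s5
s5 --1--> s5
s5 --0--> s4

s4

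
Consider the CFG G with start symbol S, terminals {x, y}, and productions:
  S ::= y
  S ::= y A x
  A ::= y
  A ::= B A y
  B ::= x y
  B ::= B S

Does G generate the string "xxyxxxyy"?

no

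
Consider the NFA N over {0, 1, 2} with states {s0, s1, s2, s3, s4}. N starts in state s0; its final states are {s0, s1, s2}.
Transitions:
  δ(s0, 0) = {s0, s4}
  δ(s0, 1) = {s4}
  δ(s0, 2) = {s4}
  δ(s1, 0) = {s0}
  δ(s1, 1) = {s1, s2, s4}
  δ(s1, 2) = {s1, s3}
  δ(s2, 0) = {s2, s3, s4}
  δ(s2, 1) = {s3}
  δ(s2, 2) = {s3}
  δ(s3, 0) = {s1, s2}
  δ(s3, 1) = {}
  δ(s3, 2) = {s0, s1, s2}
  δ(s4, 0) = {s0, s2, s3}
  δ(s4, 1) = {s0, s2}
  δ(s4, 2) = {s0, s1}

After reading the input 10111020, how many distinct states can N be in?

Start: {s0}
read 1: {s4}
read 0: {s0, s2, s3}
read 1: {s3, s4}
read 1: {s0, s2}
read 1: {s3, s4}
read 0: {s0, s1, s2, s3}
read 2: {s0, s1, s2, s3, s4}
read 0: {s0, s1, s2, s3, s4}
Final reachable set {s0, s1, s2, s3, s4} has 5 states.

5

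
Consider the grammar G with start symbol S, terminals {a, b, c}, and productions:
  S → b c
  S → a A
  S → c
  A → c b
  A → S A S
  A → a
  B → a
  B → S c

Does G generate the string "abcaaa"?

S ⇒ aA ⇒ aSAS ⇒ abcAS ⇒ abcaS ⇒ abcaaA ⇒ abcaaa

yes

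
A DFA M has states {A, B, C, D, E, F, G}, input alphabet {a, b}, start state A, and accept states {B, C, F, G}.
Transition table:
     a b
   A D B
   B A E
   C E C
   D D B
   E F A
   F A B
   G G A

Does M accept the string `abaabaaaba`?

rejected

A --a--> D
D --b--> B
B --a--> A
A --a--> D
D --b--> B
B --a--> A
A --a--> D
D --a--> D
D --b--> B
B --a--> A
End in state A, which is not an accepting state.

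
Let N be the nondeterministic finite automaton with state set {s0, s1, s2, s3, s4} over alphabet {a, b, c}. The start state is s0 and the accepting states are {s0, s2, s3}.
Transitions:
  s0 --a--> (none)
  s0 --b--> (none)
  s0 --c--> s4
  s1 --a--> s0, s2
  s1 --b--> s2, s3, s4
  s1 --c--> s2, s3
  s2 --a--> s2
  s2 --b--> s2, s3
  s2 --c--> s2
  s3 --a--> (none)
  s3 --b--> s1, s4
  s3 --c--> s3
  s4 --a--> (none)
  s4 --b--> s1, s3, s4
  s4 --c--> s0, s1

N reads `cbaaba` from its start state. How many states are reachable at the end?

1

Start: {s0}
read c: {s4}
read b: {s1, s3, s4}
read a: {s0, s2}
read a: {s2}
read b: {s2, s3}
read a: {s2}
Final reachable set {s2} has 1 state.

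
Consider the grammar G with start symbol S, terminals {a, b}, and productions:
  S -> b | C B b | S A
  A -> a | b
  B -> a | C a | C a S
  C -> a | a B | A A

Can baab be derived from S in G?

S ⇒ CBb ⇒ AABb ⇒ bABb ⇒ baBb ⇒ baab

yes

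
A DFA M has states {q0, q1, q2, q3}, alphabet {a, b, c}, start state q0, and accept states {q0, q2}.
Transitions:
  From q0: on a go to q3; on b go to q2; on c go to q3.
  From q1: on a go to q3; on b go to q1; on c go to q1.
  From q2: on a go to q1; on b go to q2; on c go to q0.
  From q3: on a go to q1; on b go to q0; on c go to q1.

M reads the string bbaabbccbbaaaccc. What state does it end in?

q1

q0 --b--> q2
q2 --b--> q2
q2 --a--> q1
q1 --a--> q3
q3 --b--> q0
q0 --b--> q2
q2 --c--> q0
q0 --c--> q3
q3 --b--> q0
q0 --b--> q2
q2 --a--> q1
q1 --a--> q3
q3 --a--> q1
q1 --c--> q1
q1 --c--> q1
q1 --c--> q1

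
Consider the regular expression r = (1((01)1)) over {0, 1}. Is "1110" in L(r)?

no

No split of 1110 into u·v has 1 matching u and ((01)1) matching v.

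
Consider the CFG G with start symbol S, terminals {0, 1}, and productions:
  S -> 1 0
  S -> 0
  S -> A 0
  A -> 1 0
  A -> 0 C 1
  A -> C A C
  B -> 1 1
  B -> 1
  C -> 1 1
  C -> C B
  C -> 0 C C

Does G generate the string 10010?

no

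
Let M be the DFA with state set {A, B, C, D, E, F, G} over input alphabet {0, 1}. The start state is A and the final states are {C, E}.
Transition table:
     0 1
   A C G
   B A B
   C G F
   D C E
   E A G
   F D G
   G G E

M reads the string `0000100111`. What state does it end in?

E

A --0--> C
C --0--> G
G --0--> G
G --0--> G
G --1--> E
E --0--> A
A --0--> C
C --1--> F
F --1--> G
G --1--> E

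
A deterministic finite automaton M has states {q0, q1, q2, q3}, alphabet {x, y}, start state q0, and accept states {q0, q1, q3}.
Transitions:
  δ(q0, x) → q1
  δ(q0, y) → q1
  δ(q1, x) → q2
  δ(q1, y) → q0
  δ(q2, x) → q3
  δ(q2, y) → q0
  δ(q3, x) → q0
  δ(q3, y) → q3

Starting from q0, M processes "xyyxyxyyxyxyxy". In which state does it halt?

q0 --x--> q1
q1 --y--> q0
q0 --y--> q1
q1 --x--> q2
q2 --y--> q0
q0 --x--> q1
q1 --y--> q0
q0 --y--> q1
q1 --x--> q2
q2 --y--> q0
q0 --x--> q1
q1 --y--> q0
q0 --x--> q1
q1 --y--> q0

q0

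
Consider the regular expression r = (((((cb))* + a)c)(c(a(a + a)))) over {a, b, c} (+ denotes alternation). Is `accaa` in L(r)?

Split as ac·caa: ((((cb))*+a)c) matches ac and (c(a(a+a))) matches caa.

yes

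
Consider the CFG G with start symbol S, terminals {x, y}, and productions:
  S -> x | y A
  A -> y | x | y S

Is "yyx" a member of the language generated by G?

S ⇒ yA ⇒ yyS ⇒ yyx

yes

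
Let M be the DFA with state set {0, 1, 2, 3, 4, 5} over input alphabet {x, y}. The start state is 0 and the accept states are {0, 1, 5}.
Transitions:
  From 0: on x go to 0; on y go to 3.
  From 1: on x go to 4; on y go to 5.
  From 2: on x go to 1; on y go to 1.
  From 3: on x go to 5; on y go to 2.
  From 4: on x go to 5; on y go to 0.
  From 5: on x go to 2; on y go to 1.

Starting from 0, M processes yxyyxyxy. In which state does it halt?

0 --y--> 3
3 --x--> 5
5 --y--> 1
1 --y--> 5
5 --x--> 2
2 --y--> 1
1 --x--> 4
4 --y--> 0

0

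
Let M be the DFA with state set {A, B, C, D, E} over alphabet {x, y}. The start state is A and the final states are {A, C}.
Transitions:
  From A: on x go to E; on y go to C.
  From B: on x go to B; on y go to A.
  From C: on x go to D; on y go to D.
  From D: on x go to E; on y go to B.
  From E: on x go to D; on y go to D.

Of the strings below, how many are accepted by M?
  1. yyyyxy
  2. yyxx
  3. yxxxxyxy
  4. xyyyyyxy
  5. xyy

yyyyxy: rejected
yyxx: rejected
yxxxxyxy: rejected
xyyyyyxy: rejected
xyy: rejected

0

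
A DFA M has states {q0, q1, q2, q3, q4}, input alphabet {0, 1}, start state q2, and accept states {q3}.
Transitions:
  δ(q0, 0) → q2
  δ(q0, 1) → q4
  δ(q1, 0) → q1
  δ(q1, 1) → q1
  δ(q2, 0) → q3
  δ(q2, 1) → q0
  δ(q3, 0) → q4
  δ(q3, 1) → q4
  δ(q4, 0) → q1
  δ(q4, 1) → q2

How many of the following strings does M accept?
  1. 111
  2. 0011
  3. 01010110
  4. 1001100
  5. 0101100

111: rejected
0011: rejected
01010110: rejected
1001100: rejected
0101100: rejected

0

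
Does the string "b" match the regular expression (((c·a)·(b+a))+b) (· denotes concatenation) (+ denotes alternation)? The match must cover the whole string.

yes

The right alternative b matches b.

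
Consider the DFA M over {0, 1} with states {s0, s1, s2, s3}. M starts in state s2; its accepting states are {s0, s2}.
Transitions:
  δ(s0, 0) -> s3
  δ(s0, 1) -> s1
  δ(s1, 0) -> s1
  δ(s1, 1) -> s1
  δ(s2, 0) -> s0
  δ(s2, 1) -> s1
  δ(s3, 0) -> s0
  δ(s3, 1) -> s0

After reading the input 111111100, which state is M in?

s1

s2 --1--> s1
s1 --1--> s1
s1 --1--> s1
s1 --1--> s1
s1 --1--> s1
s1 --1--> s1
s1 --1--> s1
s1 --0--> s1
s1 --0--> s1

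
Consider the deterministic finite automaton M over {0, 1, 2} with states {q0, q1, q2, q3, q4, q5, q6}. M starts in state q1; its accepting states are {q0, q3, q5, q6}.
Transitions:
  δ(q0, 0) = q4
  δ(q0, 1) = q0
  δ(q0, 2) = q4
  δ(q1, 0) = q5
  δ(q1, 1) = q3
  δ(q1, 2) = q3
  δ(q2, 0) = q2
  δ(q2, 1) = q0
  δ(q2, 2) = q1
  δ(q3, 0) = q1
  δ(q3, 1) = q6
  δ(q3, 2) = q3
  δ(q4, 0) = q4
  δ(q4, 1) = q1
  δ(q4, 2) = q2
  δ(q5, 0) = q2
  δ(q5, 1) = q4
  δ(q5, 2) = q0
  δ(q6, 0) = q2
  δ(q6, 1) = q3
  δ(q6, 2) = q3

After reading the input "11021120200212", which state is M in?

q1 --1--> q3
q3 --1--> q6
q6 --0--> q2
q2 --2--> q1
q1 --1--> q3
q3 --1--> q6
q6 --2--> q3
q3 --0--> q1
q1 --2--> q3
q3 --0--> q1
q1 --0--> q5
q5 --2--> q0
q0 --1--> q0
q0 --2--> q4

q4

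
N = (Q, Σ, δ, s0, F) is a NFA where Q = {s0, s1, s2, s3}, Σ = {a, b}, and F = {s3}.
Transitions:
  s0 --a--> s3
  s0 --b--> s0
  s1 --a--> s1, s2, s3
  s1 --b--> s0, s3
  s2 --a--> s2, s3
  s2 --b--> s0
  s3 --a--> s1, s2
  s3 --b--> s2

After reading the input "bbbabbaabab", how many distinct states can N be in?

3

Start: {s0}
read b: {s0}
read b: {s0}
read b: {s0}
read a: {s3}
read b: {s2}
read b: {s0}
read a: {s3}
read a: {s1, s2}
read b: {s0, s3}
read a: {s1, s2, s3}
read b: {s0, s2, s3}
Final reachable set {s0, s2, s3} has 3 states.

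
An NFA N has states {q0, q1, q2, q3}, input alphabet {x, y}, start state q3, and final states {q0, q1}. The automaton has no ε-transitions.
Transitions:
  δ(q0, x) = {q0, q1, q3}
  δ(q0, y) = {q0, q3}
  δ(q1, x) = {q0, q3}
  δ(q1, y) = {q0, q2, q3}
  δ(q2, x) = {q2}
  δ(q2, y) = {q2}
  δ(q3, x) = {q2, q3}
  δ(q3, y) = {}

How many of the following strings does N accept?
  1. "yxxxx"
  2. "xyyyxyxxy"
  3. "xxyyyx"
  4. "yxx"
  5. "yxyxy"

"yxxxx": rejected
"xyyyxyxxy": rejected
"xxyyyx": rejected
"yxx": rejected
"yxyxy": rejected

0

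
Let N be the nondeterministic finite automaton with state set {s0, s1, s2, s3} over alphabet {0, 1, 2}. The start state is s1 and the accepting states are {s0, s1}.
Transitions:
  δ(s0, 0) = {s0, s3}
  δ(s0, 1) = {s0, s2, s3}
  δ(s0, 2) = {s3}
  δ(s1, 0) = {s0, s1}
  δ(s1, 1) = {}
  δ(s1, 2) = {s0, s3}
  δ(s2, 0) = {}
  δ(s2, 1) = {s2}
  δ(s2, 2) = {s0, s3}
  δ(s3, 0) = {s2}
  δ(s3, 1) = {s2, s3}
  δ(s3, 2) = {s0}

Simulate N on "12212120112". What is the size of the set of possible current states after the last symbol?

0

Start: {s1}
read 1: {}
The reachable set is empty and stays empty for the remaining 10 symbols.
Final reachable set {} has 0 states.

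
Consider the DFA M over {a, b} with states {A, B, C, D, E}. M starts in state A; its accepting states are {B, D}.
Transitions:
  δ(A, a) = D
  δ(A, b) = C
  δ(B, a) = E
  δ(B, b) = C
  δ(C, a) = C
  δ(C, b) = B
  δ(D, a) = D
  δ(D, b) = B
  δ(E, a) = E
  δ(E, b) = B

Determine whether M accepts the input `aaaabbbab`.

A --a--> D
D --a--> D
D --a--> D
D --a--> D
D --b--> B
B --b--> C
C --b--> B
B --a--> E
E --b--> B
End in state B, which is an accepting state.

accepted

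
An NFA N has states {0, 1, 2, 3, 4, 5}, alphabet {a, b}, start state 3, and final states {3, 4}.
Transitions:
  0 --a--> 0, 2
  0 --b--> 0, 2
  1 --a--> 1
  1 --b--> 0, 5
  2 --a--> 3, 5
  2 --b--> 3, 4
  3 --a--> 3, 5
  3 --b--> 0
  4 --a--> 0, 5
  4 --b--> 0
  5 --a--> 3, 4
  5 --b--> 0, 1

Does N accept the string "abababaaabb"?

Start: {3}
read a: {3, 5}
read b: {0, 1}
read a: {0, 1, 2}
read b: {0, 2, 3, 4, 5}
read a: {0, 2, 3, 4, 5}
read b: {0, 1, 2, 3, 4}
read a: {0, 1, 2, 3, 5}
read a: {0, 1, 2, 3, 4, 5}
read a: {0, 1, 2, 3, 4, 5}
read b: {0, 1, 2, 3, 4, 5}
read b: {0, 1, 2, 3, 4, 5}
Reachable ∩ accepting = {3, 4} — nonempty.

accepted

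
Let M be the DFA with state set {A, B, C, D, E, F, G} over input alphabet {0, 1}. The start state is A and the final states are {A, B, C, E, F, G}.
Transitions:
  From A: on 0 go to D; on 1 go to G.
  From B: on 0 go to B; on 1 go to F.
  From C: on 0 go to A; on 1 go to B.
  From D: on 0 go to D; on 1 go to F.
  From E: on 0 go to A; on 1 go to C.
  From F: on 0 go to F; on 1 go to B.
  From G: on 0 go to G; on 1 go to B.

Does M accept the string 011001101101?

A --0--> D
D --1--> F
F --1--> B
B --0--> B
B --0--> B
B --1--> F
F --1--> B
B --0--> B
B --1--> F
F --1--> B
B --0--> B
B --1--> F
End in state F, which is an accepting state.

accepted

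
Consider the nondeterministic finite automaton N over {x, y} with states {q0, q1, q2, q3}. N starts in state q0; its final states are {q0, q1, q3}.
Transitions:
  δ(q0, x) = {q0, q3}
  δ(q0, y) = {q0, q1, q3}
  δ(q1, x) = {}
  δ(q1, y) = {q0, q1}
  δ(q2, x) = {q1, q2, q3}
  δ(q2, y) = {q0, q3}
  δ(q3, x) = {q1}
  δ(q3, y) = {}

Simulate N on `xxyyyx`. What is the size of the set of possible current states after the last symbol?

Start: {q0}
read x: {q0, q3}
read x: {q0, q1, q3}
read y: {q0, q1, q3}
read y: {q0, q1, q3}
read y: {q0, q1, q3}
read x: {q0, q1, q3}
Final reachable set {q0, q1, q3} has 3 states.

3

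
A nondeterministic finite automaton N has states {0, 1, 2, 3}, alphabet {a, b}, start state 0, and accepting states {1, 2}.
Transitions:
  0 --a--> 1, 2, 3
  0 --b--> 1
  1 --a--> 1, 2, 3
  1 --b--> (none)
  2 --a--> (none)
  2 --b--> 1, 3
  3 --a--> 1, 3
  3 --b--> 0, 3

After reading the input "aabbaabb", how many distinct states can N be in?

Start: {0}
read a: {1, 2, 3}
read a: {1, 2, 3}
read b: {0, 1, 3}
read b: {0, 1, 3}
read a: {1, 2, 3}
read a: {1, 2, 3}
read b: {0, 1, 3}
read b: {0, 1, 3}
Final reachable set {0, 1, 3} has 3 states.

3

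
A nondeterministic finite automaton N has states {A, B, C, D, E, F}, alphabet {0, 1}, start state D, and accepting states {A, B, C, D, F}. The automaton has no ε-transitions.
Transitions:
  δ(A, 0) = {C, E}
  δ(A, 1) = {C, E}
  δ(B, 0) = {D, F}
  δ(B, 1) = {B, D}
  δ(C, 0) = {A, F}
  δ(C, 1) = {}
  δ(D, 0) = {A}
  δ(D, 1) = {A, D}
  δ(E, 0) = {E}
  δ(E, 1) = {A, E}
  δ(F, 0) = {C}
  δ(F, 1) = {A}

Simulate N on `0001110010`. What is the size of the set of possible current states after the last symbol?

Start: {D}
read 0: {A}
read 0: {C, E}
read 0: {A, E, F}
read 1: {A, C, E}
read 1: {A, C, E}
read 1: {A, C, E}
read 0: {A, C, E, F}
read 0: {A, C, E, F}
read 1: {A, C, E}
read 0: {A, C, E, F}
Final reachable set {A, C, E, F} has 4 states.

4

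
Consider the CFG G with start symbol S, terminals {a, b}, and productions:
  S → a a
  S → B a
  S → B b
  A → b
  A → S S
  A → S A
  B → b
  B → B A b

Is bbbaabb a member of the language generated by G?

yes

S ⇒ Bb ⇒ BAbb ⇒ bAbb ⇒ bSSbb ⇒ bBbSbb ⇒ bbbSbb ⇒ bbbaabb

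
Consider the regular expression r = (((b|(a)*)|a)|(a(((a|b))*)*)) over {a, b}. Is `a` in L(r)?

yes

The left alternative ((b|(a)*)|a) matches a.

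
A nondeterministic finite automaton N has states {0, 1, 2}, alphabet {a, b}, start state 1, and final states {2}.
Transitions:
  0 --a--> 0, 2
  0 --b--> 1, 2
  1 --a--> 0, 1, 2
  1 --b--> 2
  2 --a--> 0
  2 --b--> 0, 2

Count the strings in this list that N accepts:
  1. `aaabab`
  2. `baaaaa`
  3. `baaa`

`aaabab`: accepted
`baaaaa`: accepted
`baaa`: accepted

3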